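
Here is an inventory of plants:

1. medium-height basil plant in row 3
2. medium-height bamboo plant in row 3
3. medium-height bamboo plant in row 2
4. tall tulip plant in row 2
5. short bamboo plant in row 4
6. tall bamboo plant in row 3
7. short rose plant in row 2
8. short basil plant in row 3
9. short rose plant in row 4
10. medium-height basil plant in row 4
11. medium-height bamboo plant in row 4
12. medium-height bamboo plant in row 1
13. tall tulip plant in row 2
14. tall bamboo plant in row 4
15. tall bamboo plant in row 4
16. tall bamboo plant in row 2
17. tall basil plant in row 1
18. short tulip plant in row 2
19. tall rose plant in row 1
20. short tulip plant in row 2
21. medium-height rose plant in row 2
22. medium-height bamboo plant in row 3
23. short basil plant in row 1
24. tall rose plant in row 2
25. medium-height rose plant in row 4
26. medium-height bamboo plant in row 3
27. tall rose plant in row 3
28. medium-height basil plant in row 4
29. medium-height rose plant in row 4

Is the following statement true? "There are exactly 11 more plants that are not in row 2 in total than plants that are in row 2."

True

|plants that are not in row 2| = 20.
|plants in row 2| = 9.
The claim requires 20 − 9 (= 11) to equal 11, which holds.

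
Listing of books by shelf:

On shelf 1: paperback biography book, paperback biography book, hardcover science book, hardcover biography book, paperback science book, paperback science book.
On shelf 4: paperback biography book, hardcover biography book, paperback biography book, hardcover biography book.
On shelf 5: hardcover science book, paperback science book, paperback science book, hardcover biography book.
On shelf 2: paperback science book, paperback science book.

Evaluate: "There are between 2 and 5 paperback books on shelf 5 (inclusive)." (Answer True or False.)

True

paperback books on shelf 5: 2.
The claim requires 2 ≤ 2 ≤ 5, which holds.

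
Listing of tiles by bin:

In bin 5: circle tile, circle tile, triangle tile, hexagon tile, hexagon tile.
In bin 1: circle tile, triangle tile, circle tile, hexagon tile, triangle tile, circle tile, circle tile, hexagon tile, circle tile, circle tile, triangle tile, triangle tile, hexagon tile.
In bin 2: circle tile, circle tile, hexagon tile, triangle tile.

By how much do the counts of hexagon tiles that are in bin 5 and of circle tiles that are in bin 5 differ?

0

hexagon tiles in bin 5: 2. circle tiles in bin 5: 2.
|2 − 2| = 2 − 2 = 0.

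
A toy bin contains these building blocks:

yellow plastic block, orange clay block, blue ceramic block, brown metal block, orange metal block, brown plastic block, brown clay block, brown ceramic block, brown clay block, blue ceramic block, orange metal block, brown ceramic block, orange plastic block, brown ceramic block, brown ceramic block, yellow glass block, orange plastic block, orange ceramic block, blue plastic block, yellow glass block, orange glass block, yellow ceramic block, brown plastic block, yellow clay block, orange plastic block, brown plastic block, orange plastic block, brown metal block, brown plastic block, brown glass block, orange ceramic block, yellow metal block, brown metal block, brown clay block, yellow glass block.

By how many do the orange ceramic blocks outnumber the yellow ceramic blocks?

orange ceramic blocks: 2.
yellow ceramic blocks: 1.
2 − 1 = 1.

1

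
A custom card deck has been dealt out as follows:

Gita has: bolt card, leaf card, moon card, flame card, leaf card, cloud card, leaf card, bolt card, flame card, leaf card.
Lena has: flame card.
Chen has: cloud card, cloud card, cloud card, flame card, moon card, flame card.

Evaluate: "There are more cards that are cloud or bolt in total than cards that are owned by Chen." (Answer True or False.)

False

|cards that are cloud or bolt| = 6.
|cards owned by Chen| = 6.
The claim requires 6 > 6, which does not hold.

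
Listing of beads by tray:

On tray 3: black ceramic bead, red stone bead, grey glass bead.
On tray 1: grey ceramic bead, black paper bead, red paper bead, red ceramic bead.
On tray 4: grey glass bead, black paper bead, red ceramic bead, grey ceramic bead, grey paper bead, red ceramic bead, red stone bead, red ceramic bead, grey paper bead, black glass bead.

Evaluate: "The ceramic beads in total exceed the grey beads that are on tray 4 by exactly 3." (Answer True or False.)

There are 7 ceramic beads.
There are 4 grey beads on tray 4.
The claim requires 7 − 4 (= 3) to equal 3, which holds.

True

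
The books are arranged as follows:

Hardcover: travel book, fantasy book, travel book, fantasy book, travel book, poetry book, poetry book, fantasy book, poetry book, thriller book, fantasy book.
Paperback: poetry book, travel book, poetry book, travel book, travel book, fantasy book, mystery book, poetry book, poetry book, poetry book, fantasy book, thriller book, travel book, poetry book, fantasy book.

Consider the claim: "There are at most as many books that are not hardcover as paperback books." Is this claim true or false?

True

There are 15 books that are not hardcover.
There are 15 paperback books.
The claim requires 15 ≤ 15, which holds.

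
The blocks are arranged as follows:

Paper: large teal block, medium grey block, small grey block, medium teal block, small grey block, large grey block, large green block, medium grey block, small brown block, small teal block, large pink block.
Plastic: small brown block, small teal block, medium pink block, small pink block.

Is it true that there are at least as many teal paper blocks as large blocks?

There are 3 teal paper blocks.
There are 4 large blocks.
The claim requires 3 ≥ 4, which does not hold.

False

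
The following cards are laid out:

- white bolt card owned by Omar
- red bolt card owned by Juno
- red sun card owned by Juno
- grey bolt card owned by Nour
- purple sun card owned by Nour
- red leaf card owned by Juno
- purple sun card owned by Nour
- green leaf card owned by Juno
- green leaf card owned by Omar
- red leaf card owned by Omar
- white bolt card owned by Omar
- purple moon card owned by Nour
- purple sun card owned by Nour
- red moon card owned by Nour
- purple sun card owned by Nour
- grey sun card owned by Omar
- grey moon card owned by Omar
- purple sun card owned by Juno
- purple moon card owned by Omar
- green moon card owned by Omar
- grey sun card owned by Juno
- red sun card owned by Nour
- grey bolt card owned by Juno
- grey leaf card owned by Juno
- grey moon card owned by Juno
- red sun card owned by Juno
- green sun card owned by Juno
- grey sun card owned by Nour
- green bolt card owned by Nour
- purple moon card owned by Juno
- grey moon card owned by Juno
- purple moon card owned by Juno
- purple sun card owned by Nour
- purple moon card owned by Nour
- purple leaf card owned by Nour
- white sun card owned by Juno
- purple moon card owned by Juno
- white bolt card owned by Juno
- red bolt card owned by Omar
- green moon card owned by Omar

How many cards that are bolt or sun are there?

22

bolt: 8; sun: 14; together 8 + 14 = 22.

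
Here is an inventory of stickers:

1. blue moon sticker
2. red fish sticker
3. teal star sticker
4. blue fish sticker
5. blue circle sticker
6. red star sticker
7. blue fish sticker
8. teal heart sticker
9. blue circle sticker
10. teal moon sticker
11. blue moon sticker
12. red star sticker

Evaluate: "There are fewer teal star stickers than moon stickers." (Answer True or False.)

teal star stickers: 1.
moon stickers: 3.
The claim requires 1 < 3, which holds.

True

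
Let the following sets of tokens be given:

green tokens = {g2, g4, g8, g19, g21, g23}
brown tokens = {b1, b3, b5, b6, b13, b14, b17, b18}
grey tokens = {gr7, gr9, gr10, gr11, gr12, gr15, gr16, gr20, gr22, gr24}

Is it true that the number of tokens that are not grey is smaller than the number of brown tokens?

tokens that are not grey: 14.
brown tokens: 8.
The claim requires 14 < 8, which does not hold.

False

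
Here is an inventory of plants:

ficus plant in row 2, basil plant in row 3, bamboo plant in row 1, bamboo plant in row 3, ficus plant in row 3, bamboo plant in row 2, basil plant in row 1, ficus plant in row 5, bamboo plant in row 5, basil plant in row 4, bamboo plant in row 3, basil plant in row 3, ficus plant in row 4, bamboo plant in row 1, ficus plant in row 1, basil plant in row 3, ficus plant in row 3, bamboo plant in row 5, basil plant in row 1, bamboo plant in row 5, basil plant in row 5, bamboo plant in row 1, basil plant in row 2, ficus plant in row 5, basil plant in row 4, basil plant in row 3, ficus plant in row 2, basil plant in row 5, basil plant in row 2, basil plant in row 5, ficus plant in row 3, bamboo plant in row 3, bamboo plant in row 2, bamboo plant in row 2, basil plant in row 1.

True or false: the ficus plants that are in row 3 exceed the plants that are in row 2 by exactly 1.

False

There are 3 ficus plants in row 3.
There are 7 plants in row 2.
The claim requires 3 − 7 (= -4) to equal 1, which does not hold.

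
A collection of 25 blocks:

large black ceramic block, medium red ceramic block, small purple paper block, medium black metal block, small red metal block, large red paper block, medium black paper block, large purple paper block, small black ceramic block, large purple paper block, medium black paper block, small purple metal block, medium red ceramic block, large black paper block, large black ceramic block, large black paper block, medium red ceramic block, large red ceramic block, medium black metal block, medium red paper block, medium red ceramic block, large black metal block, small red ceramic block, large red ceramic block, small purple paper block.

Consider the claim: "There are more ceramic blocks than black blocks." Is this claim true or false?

False

ceramic blocks: 10.
black blocks: 10.
The claim requires 10 > 10, which does not hold.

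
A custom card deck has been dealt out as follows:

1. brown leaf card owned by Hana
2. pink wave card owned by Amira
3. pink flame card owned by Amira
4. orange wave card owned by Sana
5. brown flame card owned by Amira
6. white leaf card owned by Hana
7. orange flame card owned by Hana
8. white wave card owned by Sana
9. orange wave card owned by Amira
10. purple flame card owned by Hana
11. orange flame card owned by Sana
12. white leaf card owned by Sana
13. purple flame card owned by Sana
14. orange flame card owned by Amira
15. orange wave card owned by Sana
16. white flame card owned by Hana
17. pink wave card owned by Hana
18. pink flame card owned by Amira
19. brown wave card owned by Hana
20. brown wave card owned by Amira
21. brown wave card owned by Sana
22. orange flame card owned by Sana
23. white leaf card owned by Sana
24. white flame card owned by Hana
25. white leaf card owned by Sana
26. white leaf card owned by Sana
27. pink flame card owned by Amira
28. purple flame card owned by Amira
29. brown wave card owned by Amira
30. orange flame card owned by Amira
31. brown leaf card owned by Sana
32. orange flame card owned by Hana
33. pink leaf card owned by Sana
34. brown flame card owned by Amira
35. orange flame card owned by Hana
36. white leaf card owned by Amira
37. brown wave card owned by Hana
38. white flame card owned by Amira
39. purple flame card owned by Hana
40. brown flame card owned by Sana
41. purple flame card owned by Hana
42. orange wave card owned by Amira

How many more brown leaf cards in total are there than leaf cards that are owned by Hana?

0

brown leaf cards: 2.
leaf cards owned by Hana: 2.
2 − 2 = 0.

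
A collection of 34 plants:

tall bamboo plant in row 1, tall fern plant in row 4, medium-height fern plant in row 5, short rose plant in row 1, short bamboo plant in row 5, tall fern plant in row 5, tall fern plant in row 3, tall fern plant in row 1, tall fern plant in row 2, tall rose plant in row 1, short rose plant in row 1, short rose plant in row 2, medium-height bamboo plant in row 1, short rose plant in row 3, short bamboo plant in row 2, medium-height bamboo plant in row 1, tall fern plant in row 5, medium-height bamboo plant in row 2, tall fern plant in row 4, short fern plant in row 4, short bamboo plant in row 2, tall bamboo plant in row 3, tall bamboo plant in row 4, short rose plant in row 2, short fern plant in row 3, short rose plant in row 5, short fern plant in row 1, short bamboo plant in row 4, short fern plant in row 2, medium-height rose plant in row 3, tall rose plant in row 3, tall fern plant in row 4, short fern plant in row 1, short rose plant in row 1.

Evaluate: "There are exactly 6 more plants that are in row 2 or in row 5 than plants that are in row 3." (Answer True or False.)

True

|plants in row 2 or in row 5| = 12.
|plants in row 3| = 6.
The claim requires 12 − 6 (= 6) to equal 6, which holds.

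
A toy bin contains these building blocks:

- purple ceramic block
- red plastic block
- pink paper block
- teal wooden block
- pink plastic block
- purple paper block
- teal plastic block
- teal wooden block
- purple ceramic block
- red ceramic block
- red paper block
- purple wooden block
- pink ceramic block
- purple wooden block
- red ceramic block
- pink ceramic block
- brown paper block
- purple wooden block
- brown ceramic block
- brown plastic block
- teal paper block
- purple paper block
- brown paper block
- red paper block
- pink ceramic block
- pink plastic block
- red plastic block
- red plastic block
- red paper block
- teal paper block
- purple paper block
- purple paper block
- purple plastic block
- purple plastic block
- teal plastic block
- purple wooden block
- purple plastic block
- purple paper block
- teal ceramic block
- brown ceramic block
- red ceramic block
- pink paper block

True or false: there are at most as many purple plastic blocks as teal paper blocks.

False

|purple plastic blocks| = 3.
|teal paper blocks| = 2.
The claim requires 3 ≤ 2, which does not hold.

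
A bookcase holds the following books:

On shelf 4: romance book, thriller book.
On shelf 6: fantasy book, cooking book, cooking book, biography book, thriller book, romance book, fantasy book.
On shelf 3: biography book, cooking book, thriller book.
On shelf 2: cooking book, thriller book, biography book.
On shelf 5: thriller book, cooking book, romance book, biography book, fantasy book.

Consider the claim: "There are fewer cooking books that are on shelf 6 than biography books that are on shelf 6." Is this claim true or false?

False

cooking books on shelf 6: 2.
biography books on shelf 6: 1.
The claim requires 2 < 1, which does not hold.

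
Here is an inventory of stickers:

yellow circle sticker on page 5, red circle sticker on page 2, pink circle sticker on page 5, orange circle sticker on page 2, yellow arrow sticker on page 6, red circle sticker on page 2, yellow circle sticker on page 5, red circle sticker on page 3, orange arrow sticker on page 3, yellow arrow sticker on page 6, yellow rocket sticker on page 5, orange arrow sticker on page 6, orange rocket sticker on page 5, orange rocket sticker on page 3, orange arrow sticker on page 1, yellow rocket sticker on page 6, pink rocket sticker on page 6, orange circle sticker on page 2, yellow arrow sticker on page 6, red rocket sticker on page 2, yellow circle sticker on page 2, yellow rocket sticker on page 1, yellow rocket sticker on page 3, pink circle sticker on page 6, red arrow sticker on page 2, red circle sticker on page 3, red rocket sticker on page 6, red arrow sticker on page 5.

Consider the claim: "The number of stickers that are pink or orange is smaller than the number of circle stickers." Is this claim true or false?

There are 10 stickers that are pink or orange.
There are 11 circle stickers.
The claim requires 10 < 11, which holds.

True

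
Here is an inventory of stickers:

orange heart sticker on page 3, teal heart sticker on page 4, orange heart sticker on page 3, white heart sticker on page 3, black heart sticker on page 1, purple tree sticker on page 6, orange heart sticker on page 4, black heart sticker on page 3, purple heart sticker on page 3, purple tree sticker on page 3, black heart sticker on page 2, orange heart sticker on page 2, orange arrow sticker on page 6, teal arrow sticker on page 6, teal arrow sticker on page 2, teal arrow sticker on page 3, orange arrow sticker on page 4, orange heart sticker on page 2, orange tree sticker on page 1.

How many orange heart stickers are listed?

5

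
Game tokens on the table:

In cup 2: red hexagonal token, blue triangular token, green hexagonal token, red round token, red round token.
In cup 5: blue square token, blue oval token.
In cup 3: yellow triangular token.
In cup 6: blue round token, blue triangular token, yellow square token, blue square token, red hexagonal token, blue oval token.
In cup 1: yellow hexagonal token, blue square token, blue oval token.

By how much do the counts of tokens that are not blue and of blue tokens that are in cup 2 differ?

tokens that are not blue: 8. blue tokens in cup 2: 1.
|8 − 1| = 8 − 1 = 7.

7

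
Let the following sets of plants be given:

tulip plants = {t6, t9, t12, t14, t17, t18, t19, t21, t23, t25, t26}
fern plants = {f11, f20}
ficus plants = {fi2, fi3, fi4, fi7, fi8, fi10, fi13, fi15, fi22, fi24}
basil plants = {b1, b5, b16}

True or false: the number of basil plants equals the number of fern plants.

basil plants: 3.
fern plants: 2.
The claim requires 3 = 2, which does not hold.

False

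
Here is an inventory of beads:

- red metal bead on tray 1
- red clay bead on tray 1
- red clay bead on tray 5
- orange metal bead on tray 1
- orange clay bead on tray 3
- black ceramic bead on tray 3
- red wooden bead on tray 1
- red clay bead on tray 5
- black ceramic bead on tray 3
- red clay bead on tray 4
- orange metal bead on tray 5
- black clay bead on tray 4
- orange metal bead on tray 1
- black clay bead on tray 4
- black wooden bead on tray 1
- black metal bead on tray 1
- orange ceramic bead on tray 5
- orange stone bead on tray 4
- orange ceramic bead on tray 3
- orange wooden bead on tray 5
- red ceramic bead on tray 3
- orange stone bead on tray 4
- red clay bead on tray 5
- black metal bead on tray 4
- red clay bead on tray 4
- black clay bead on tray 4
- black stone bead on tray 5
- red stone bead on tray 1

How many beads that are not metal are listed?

Total beads: 28; with the excluded value: 6; remaining 28 − 6 = 22.

22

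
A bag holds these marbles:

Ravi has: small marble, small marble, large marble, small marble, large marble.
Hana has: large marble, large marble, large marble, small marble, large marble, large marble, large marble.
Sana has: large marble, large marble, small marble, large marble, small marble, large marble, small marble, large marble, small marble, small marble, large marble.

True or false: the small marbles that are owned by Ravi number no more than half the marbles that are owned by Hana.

True

|small marbles owned by Ravi| = 3.
|marbles owned by Hana| = 7.
The claim requires 2 × 3 = 6 ≤ 7, which holds.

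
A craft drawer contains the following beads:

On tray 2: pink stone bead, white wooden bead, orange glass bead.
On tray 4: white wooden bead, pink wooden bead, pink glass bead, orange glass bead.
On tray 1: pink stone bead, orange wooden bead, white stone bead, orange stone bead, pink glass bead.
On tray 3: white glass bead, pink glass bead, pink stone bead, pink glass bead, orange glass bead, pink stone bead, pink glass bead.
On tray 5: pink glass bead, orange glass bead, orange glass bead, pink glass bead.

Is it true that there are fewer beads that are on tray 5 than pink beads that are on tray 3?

|beads on tray 5| = 4.
|pink beads on tray 3| = 5.
The claim requires 4 < 5, which holds.

True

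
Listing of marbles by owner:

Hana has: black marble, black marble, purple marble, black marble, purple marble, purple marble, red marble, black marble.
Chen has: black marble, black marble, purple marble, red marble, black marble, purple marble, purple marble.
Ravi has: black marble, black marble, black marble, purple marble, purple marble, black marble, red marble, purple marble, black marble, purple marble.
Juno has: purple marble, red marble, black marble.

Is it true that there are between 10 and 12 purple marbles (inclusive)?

There are 11 purple marbles.
The claim requires 10 ≤ 11 ≤ 12, which holds.

True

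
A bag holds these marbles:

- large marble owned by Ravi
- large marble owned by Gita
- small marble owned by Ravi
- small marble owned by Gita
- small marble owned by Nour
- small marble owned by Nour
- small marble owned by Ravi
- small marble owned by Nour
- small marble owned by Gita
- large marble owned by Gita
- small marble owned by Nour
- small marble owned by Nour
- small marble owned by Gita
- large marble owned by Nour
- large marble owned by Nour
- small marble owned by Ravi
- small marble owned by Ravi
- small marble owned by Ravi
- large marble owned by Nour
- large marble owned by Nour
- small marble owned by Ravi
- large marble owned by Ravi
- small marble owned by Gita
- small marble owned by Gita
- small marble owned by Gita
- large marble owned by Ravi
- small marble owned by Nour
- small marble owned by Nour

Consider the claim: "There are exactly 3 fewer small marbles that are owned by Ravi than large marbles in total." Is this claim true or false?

small marbles owned by Ravi: 6.
large marbles: 9.
The claim requires 9 − 6 (= 3) to equal 3, which holds.

True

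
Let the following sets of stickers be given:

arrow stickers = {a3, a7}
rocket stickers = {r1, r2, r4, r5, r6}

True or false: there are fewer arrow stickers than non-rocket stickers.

False

arrow stickers: 2.
non-rocket stickers: 2.
The claim requires 2 < 2, which does not hold.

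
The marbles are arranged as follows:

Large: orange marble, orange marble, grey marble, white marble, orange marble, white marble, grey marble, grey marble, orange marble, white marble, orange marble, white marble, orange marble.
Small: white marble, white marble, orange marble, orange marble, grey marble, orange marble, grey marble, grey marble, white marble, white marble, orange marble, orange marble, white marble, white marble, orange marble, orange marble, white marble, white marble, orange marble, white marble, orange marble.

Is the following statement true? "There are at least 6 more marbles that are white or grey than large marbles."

|marbles that are white or grey| = 19.
|large marbles| = 13.
The claim requires 19 − 13 = 6 ≥ 6, which holds.

True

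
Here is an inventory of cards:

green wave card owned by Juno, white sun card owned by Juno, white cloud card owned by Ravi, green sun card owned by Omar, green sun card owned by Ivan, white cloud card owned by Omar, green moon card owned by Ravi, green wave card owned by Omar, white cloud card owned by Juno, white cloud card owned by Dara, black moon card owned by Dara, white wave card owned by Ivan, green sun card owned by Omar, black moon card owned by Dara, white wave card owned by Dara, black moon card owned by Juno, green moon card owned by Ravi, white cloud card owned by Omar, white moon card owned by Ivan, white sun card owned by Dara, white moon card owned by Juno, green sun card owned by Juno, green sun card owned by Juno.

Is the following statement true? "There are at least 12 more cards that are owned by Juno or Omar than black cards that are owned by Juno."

False

cards owned by Juno or Omar: 12.
black cards owned by Juno: 1.
The claim requires 12 − 1 = 11 ≥ 12, which does not hold.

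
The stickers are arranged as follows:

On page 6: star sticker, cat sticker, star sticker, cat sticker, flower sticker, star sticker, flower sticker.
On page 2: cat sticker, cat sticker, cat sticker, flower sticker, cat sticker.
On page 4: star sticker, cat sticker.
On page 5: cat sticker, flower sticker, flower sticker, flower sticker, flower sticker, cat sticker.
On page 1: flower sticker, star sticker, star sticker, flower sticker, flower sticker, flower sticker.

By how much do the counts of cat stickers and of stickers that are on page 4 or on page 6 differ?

0

cat stickers: 9. stickers on page 4 or on page 6: 9.
|9 − 9| = 9 − 9 = 0.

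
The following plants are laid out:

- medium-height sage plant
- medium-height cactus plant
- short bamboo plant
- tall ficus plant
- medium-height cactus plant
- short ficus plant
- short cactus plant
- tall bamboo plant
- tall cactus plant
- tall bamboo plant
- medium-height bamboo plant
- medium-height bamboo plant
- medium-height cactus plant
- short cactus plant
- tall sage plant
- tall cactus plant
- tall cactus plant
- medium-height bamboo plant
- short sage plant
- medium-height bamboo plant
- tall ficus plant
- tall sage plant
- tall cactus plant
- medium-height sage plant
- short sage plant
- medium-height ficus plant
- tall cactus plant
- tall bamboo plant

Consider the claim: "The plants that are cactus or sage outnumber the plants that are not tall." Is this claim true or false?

False

There are 16 plants that are cactus or sage.
There are 16 plants that are not tall.
The claim requires 16 > 16, which does not hold.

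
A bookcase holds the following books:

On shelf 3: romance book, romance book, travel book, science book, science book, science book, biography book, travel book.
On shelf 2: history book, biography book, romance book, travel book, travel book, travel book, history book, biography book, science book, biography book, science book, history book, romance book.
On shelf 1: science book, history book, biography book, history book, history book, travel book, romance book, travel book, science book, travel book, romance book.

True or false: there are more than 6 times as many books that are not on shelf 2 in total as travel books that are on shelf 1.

books that are not on shelf 2: 19.
travel books on shelf 1: 3.
The claim requires 19 > 6 × 3 = 18, which holds.

True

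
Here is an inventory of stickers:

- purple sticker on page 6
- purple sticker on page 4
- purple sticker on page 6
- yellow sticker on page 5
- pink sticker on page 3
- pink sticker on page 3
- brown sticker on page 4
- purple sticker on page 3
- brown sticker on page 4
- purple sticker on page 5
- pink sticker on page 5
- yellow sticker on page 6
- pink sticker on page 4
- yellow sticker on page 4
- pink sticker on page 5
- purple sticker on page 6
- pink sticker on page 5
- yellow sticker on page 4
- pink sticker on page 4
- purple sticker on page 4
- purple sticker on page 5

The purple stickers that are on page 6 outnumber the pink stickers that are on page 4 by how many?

1

purple stickers on page 6: 3.
pink stickers on page 4: 2.
3 − 2 = 1.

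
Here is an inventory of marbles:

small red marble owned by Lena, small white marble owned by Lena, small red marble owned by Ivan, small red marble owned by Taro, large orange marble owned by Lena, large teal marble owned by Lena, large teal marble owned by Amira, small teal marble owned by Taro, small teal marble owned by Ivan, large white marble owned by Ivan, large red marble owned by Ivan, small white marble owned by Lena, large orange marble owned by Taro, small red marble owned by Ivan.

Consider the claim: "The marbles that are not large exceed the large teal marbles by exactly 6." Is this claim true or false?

True

There are 8 marbles that are not large.
There are 2 large teal marbles.
The claim requires 8 − 2 (= 6) to equal 6, which holds.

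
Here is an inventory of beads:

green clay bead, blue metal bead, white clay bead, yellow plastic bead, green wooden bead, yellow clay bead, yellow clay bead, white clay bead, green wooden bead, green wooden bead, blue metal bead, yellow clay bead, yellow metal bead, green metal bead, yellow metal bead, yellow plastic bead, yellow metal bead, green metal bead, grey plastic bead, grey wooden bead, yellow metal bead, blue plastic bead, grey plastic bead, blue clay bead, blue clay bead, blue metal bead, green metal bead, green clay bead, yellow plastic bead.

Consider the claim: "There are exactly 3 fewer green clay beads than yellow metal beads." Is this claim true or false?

False

|green clay beads| = 2.
|yellow metal beads| = 4.
The claim requires 4 − 2 (= 2) to equal 3, which does not hold.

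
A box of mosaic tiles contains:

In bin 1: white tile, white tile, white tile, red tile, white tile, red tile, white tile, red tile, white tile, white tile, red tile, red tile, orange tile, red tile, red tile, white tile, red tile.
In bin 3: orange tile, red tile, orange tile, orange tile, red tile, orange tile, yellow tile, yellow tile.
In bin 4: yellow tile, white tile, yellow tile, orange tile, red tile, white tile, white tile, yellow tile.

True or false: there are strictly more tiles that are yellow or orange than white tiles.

There are 11 tiles that are yellow or orange.
There are 11 white tiles.
The claim requires 11 > 11, which does not hold.

False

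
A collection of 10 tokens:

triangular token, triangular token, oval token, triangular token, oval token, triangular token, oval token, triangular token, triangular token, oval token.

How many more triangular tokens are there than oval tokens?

2

triangular tokens: 6.
oval tokens: 4.
6 − 4 = 2.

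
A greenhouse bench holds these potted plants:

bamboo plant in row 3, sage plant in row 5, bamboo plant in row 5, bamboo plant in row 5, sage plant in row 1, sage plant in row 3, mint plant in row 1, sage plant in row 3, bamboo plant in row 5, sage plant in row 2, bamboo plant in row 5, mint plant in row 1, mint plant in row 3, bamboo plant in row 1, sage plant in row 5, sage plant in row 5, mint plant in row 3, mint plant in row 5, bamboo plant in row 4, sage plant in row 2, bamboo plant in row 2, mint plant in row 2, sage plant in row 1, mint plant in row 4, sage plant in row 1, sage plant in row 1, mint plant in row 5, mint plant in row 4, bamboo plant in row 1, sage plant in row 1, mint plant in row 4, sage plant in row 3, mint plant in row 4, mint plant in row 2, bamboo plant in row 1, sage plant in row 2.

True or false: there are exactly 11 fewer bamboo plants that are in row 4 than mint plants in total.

True

bamboo plants in row 4: 1.
mint plants: 12.
The claim requires 12 − 1 (= 11) to equal 11, which holds.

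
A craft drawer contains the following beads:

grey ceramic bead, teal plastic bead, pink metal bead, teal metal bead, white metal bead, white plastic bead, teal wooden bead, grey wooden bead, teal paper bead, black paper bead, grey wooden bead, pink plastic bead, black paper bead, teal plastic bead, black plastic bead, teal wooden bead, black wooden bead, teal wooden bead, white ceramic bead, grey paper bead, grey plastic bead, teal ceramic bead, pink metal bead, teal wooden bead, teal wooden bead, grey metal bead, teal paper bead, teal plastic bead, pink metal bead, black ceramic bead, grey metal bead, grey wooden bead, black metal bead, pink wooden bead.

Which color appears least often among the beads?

white

Counts by color: teal 12, grey 8, black 6, pink 5, white 3.
The minimum is 3, held uniquely by white.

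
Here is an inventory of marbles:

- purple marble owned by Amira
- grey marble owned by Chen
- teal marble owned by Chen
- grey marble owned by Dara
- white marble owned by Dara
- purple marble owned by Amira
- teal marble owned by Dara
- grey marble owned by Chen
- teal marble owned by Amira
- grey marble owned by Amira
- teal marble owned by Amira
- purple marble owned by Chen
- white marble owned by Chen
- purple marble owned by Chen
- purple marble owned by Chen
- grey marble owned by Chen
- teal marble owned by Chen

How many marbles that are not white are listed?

15

Total marbles: 17; with the excluded value: 2; remaining 17 − 2 = 15.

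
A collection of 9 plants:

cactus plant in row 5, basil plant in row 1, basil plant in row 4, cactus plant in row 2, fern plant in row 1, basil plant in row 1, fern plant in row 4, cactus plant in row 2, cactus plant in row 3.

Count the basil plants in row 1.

2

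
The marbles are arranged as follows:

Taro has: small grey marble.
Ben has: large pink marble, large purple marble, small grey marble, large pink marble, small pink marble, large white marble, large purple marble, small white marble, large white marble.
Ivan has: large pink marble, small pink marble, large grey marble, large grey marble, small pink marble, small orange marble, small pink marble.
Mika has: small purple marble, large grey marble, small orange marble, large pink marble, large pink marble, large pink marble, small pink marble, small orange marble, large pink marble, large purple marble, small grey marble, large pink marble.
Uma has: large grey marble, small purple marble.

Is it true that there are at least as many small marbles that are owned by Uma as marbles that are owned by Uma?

False

small marbles owned by Uma: 1.
marbles owned by Uma: 2.
The claim requires 1 ≥ 2, which does not hold.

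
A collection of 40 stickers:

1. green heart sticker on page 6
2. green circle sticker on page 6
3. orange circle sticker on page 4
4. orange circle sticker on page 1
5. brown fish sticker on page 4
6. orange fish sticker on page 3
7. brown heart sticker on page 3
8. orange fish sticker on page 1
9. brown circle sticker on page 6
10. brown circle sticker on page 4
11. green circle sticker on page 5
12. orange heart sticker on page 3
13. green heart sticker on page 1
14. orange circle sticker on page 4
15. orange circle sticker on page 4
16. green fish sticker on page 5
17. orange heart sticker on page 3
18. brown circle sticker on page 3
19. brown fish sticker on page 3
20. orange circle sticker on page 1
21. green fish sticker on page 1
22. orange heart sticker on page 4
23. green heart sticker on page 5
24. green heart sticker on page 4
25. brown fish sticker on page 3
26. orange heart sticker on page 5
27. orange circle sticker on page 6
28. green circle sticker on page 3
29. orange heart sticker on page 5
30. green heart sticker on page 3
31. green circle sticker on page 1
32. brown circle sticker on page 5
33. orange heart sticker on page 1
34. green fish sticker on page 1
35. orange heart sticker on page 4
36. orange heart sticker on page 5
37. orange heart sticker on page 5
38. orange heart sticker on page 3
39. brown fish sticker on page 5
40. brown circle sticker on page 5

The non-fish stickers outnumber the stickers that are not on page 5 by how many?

non-fish stickers: 31.
stickers that are not on page 5: 30.
31 − 30 = 1.

1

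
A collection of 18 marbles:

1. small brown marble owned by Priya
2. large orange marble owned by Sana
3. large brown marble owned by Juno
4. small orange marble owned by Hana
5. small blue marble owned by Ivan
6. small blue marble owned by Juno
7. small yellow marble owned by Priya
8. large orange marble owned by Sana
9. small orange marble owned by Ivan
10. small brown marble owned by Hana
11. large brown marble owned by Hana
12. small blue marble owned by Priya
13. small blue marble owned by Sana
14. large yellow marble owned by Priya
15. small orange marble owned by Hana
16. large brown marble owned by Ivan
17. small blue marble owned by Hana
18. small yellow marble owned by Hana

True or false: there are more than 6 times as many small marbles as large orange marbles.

False

|small marbles| = 12.
|large orange marbles| = 2.
The claim requires 12 > 6 × 2 = 12, which does not hold.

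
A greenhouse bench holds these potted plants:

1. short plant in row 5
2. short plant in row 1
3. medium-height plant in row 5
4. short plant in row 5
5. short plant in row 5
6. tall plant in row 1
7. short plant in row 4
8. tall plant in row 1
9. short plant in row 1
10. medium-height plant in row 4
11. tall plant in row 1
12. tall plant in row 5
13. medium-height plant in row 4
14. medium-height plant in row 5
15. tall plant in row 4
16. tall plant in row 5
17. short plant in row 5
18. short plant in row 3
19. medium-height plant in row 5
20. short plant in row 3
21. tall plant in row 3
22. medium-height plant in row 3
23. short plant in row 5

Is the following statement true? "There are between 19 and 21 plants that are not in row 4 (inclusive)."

plants that are not in row 4: 19.
The claim requires 19 ≤ 19 ≤ 21, which holds.

True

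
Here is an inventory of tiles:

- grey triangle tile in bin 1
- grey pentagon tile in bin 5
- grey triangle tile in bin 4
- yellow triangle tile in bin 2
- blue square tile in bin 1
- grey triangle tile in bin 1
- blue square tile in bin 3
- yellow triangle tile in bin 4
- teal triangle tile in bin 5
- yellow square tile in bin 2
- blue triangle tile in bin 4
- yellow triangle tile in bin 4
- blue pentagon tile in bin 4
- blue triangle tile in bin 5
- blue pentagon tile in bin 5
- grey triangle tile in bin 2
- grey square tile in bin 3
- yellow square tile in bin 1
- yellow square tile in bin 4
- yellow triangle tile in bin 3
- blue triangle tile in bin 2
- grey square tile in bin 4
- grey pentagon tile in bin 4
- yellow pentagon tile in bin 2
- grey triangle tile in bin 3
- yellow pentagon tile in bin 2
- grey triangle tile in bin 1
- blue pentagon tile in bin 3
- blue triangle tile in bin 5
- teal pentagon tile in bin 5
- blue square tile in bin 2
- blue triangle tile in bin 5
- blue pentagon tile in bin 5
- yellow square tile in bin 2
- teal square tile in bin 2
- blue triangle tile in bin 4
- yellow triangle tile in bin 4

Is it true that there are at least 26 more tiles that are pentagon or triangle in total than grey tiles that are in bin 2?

True

|tiles that are pentagon or triangle| = 27.
|grey tiles in bin 2| = 1.
The claim requires 27 − 1 = 26 ≥ 26, which holds.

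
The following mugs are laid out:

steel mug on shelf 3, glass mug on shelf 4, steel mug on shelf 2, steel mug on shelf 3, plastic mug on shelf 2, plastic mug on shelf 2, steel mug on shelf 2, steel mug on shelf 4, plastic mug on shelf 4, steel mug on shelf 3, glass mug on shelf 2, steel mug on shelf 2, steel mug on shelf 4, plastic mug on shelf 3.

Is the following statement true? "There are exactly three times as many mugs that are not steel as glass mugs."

True

mugs that are not steel: 6.
glass mugs: 2.
The claim requires 6 = 3 × 2 = 6, which holds.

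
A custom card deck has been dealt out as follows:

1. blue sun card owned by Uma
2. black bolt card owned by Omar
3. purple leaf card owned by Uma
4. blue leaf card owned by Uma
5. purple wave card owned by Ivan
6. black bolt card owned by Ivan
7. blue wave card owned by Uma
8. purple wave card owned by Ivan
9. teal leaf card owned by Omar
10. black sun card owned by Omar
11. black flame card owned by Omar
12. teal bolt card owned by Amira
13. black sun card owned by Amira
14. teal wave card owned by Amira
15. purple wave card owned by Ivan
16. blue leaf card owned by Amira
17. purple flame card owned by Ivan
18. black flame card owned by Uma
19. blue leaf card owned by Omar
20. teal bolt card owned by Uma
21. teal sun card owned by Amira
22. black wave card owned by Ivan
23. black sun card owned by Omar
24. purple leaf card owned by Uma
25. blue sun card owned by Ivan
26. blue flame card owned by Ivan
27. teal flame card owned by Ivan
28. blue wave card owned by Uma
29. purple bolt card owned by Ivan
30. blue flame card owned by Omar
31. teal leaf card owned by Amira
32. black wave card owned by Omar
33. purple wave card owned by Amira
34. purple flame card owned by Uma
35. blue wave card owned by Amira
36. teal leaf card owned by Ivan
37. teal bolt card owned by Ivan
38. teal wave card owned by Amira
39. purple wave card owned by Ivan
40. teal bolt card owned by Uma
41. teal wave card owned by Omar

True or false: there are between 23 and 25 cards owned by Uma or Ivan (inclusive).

True

Count of cards owned by Uma or Ivan: 23.
The claim requires 23 ≤ 23 ≤ 25, which holds.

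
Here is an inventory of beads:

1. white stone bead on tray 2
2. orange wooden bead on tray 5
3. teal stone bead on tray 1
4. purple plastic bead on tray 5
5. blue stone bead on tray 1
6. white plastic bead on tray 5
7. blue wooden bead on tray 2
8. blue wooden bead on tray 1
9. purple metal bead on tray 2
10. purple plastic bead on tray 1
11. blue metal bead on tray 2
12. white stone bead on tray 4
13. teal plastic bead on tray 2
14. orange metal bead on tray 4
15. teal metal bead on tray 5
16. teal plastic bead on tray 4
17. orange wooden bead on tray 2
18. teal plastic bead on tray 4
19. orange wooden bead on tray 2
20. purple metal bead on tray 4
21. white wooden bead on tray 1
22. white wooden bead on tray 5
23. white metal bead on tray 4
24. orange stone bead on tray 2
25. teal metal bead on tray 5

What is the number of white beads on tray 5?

2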